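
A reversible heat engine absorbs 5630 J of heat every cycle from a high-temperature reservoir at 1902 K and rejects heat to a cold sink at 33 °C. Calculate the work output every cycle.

T_C = 33 °C → 33 + 273.15 = 306.15 K.
η_rev = 1 − T_C/T_H = 1 − 306.15/1902.00 = 0.8390.
W = η·Q_H = 0.8390 × 5630 = 4724 J.

W ≈ 4724 J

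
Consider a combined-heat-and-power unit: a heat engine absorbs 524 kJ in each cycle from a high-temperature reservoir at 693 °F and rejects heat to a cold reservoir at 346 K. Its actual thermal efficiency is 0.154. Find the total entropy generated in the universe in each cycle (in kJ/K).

ΔS_univ ≈ 0.4630 kJ/K

T_H = 693 °F → (693 − 32) × 5/9 = 367.22 °C = 640.37 K.
W = η·Q_H = 0.154 × 524 = 80.70 kJ, so Q_C = Q_H − W = 443.3 kJ.
Reservoir entropy changes: ΔS_H = −Q_H/T_H = −524/640.37 = -0.8183 kJ/K and ΔS_C = +Q_C/T_C = 443.3/346.00 = 1.281 kJ/K.
ΔS_univ = −Q_H/T_H + Q_C/T_C = 0.4630 kJ/K (> 0, since η = 0.154 < η_Carnot = 0.460).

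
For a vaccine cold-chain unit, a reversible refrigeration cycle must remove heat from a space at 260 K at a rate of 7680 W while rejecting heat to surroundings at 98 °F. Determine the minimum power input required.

T_H = 98 °F → (98 − 32) × 5/9 = 36.67 °C = 309.82 K.
The reversible coefficient of performance is COP_R = T_C/(T_H − T_C) = 260.00/49.82 = 5.2191.
W = Q_C/COP_R = 7680/5.2191 = 1470 W.

Ẇ_in ≈ 1470 W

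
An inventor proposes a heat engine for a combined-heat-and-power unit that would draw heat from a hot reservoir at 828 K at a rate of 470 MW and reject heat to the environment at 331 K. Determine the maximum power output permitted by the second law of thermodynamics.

Ẇ_max ≈ 282.1 MW

The second-law ceiling is the Carnot efficiency, η_max = 1 − T_C/T_H = 1 − 331.00/828.00 = 0.6002.
W_max = η_max · Q_H = 0.6002 × 470 = 282.1 MW.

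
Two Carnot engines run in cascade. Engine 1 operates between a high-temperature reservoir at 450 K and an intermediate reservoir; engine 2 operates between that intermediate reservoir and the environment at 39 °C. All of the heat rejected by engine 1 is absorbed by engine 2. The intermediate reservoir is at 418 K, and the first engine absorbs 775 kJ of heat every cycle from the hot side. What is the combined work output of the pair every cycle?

W_total ≈ 237 kJ

T_C = 39 °C → 39 + 273.15 = 312.15 K.
Two reversible stages in series are equivalent to a single Carnot engine between T_H and T_C, so η_total = 1 − T_C/T_H = 1 − 312.15/450.00 = 0.3063.
W_total = η_total · Q_H = 0.3063 × 775 = 237 kJ.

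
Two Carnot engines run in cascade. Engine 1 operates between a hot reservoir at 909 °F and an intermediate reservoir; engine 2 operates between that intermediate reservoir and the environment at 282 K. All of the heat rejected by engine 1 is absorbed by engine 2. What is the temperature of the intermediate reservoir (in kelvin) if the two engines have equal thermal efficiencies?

T_m ≈ 463 K

T_H = 909 °F → (909 − 32) × 5/9 = 487.22 °C = 760.37 K.
Equal efficiencies require 1 − T_m/T_H = 1 − T_C/T_m, i.e. T_m/T_H = T_C/T_m, so T_m = √(T_H·T_C) = √(760.37 × 282.00) = 463 K.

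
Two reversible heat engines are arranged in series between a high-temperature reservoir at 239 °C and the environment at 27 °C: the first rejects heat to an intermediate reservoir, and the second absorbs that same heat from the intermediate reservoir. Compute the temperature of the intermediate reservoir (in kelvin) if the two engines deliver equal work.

T_H = 239 °C → 239 + 273.15 = 512.15 K.
T_C = 27 °C → 27 + 273.15 = 300.15 K.
For reversible stages Q_m = Q_H·(T_m/T_H). Setting W₁ = Q_H(1 − T_m/T_H) equal to W₂ = Q_m(1 − T_C/T_m) = Q_H·(T_m − T_C)/T_H gives T_H − T_m = T_m − T_C, so T_m = (T_H + T_C)/2 = (512.15 + 300.15)/2 = 406.1 K.

T_m ≈ 406.1 K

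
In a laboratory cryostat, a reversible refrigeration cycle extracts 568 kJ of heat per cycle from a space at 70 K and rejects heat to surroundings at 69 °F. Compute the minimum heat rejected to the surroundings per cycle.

Q_H ≈ 2383 kJ

T_H = 69 °F → (69 − 32) × 5/9 = 20.56 °C = 293.71 K.
For a reversible cycle Q_H/Q_C = T_H/T_C, so Q_H = Q_C·T_H/T_C = 568 × 293.71/70.00 = 2383 kJ.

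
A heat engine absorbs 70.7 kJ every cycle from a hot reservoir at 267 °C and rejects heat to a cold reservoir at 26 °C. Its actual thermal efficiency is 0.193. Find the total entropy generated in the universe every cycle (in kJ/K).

ΔS_univ ≈ 0.0598 kJ/K

T_H = 267 °C → 267 + 273.15 = 540.15 K.
T_C = 26 °C → 26 + 273.15 = 299.15 K.
W = η·Q_H = 0.193 × 70.7 = 13.65 kJ, so Q_C = Q_H − W = 57.05 kJ.
Reservoir entropy changes: ΔS_H = −Q_H/T_H = −70.7/540.15 = -0.1309 kJ/K and ΔS_C = +Q_C/T_C = 57.05/299.15 = 0.1907 kJ/K.
ΔS_univ = −Q_H/T_H + Q_C/T_C = 0.0598 kJ/K (> 0, since η = 0.193 < η_Carnot = 0.446).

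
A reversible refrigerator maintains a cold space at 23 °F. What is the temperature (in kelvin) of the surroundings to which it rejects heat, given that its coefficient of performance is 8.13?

T_H ≈ 301 K

T_C = 23 °F → (23 − 32) × 5/9 = -5.00 °C = 268.15 K.
COP_R = T_C/(T_H − T_C) ⇒ T_H = T_C·(1 + 1/COP_R) = 268.15 × (1 + 1/8.13) = 301 K.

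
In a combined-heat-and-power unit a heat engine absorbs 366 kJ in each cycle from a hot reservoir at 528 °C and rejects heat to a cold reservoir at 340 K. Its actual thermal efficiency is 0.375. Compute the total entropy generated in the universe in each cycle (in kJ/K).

ΔS_univ ≈ 0.216 kJ/K

T_H = 528 °C → 528 + 273.15 = 801.15 K.
W = η·Q_H = 0.375 × 366 = 137.2 kJ, so Q_C = Q_H − W = 228.8 kJ.
Reservoir entropy changes: ΔS_H = −Q_H/T_H = −366/801.15 = -0.4568 kJ/K and ΔS_C = +Q_C/T_C = 228.8/340.00 = 0.6728 kJ/K.
ΔS_univ = −Q_H/T_H + Q_C/T_C = 0.216 kJ/K (> 0, since η = 0.375 < η_Carnot = 0.576).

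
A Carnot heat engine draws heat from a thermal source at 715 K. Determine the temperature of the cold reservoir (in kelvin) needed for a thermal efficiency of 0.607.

T_C ≈ 281 K

From η = 1 − T_C/T_H, T_C = T_H·(1 − η) = 715.00 × (1 − 0.607) = 281 K.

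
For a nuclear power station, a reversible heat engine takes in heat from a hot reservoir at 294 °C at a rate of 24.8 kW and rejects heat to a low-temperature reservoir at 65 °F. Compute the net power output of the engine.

Ẇ ≈ 12.1 kW

T_H = 294 °C → 294 + 273.15 = 567.15 K.
T_C = 65 °F → (65 − 32) × 5/9 = 18.33 °C = 291.48 K.
The Carnot efficiency is η = 1 − T_C/T_H = 1 − 291.48/567.15 = 0.4861.
W = η·Q_H = 0.4861 × 24.8 = 12.1 kW.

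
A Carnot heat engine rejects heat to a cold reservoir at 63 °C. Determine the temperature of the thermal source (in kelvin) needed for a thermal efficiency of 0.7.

T_C = 63 °C → 63 + 273.15 = 336.15 K.
From η = 1 − T_C/T_H, solving for T_H gives T_H = T_C/(1 − η) = 336.15/(1 − 0.7) = 1120 K.

T_H ≈ 1120 K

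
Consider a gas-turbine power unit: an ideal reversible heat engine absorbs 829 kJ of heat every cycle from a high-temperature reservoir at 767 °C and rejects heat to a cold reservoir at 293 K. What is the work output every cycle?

T_H = 767 °C → 767 + 273.15 = 1040.15 K.
The Carnot efficiency is η = 1 − T_C/T_H = 1 − 293.00/1040.15 = 0.7183.
W = η·Q_H = 0.7183 × 829 = 595 kJ.

W ≈ 595 kJ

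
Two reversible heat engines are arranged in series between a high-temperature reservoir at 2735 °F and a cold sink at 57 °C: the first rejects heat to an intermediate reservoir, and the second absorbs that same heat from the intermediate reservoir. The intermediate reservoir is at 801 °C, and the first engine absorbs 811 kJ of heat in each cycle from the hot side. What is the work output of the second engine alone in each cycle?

W₂ ≈ 340 kJ

T_H = 2735 °F → (2735 − 32) × 5/9 = 1501.67 °C = 1774.82 K.
T_C = 57 °C → 57 + 273.15 = 330.15 K.
T_m = 801 °C → 801 + 273.15 = 1074.15 K.
Heat entering the second stage: Q_m = Q_H·(T_m/T_H) = 811 × 1074.15/1774.82 = 491 kJ.
Second-stage efficiency η₂ = 1 − T_C/T_m = 1 − 330.15/1074.15 = 0.6926, so W₂ = η₂·Q_m = 340 kJ.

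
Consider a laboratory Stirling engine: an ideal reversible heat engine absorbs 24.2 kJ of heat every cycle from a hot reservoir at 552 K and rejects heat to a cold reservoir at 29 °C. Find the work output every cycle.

W ≈ 11.0 kJ

T_C = 29 °C → 29 + 273.15 = 302.15 K.
Carnot efficiency: η = 1 − T_C/T_H = 1 − 302.15/552.00 = 0.4526.
W = η·Q_H = 0.4526 × 24.2 = 11.0 kJ.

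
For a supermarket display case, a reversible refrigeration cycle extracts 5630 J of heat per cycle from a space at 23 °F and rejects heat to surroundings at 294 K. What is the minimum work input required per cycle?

W_in ≈ 543 J

T_C = 23 °F → (23 − 32) × 5/9 = -5.00 °C = 268.15 K.
For a reversible refrigerator, COP_R = T_C/(T_H − T_C) = 268.15/25.85 = 10.3733.
W = Q_C/COP_R = 5630/10.3733 = 543 J.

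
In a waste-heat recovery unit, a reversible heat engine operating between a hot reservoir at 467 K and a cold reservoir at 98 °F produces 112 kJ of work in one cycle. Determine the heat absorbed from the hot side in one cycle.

T_C = 98 °F → (98 − 32) × 5/9 = 36.67 °C = 309.82 K.
The Carnot efficiency is η = 1 − T_C/T_H = 1 − 309.82/467.00 = 0.3366.
Q_H = W/η = 112/0.3366 = 333 kJ.

Q_H ≈ 333 kJ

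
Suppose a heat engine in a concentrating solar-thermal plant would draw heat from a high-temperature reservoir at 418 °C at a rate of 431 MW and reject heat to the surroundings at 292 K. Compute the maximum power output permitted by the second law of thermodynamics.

Ẇ_max ≈ 249 MW

T_H = 418 °C → 418 + 273.15 = 691.15 K.
No engine can exceed the Carnot limit: η_max = 1 − T_C/T_H = 1 − 292.00/691.15 = 0.5775.
W_max = η_max · Q_H = 0.5775 × 431 = 249 MW.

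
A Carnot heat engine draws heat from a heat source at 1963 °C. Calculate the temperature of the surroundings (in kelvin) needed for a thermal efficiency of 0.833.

T_C ≈ 373.4 K

T_H = 1963 °C → 1963 + 273.15 = 2236.15 K.
From η = 1 − T_C/T_H, T_C = T_H·(1 − η) = 2236.15 × (1 − 0.833) = 373.4 K.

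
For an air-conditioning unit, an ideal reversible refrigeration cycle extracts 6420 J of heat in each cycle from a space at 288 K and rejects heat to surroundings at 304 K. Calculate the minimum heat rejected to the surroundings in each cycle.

For a reversible cycle Q_H/Q_C = T_H/T_C, so Q_H = Q_C·T_H/T_C = 6420 × 304.00/288.00 = 6780 J.

Q_H ≈ 6780 J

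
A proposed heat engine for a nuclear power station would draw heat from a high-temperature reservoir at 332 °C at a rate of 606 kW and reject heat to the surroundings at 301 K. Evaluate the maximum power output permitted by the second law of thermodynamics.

T_H = 332 °C → 332 + 273.15 = 605.15 K.
By the Carnot theorem, η_max = 1 − T_C/T_H = 1 − 301.00/605.15 = 0.5026.
W_max = η_max · Q_H = 0.5026 × 606 = 305 kW.

Ẇ_max ≈ 305 kW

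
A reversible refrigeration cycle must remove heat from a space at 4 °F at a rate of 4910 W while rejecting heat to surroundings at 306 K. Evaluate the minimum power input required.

Ẇ_in ≈ 922.7 W

T_C = 4 °F → (4 − 32) × 5/9 = -15.56 °C = 257.59 K.
The reversible coefficient of performance is COP_R = T_C/(T_H − T_C) = 257.59/48.41 = 5.3216.
W = Q_C/COP_R = 4910/5.3216 = 922.7 W.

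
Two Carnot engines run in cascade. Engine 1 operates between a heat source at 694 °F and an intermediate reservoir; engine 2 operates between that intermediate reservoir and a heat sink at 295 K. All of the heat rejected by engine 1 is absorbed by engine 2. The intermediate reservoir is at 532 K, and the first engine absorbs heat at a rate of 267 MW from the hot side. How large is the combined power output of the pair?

T_H = 694 °F → (694 − 32) × 5/9 = 367.78 °C = 640.93 K.
Two reversible stages in series are equivalent to a single Carnot engine between T_H and T_C, so η_total = 1 − T_C/T_H = 1 − 295.00/640.93 = 0.5397.
W_total = η_total · Q_H = 0.5397 × 267 = 144 MW.

Ẇ_total ≈ 144 MW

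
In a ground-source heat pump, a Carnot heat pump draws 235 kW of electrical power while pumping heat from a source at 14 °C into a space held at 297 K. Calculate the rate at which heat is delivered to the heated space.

T_C = 14 °C → 14 + 273.15 = 287.15 K.
For a reversible heat pump, COP_HP = T_H/(T_H − T_C) = 297.00/9.85 = 30.1523.
Q_H = COP_HP · W = 30.1523 × 235 = 7086 kW.

Q̇_H ≈ 7086 kW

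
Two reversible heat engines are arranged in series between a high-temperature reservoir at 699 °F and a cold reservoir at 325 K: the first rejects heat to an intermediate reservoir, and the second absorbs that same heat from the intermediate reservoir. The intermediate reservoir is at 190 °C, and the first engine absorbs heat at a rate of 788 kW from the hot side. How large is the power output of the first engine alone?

Ẇ₁ ≈ 221.0 kW

T_H = 699 °F → (699 − 32) × 5/9 = 370.56 °C = 643.71 K.
T_m = 190 °C → 190 + 273.15 = 463.15 K.
First-stage efficiency η₁ = 1 − T_m/T_H = 1 − 463.15/643.71 = 0.2805.
W₁ = η₁·Q_H = 0.2805 × 788 = 221.0 kW.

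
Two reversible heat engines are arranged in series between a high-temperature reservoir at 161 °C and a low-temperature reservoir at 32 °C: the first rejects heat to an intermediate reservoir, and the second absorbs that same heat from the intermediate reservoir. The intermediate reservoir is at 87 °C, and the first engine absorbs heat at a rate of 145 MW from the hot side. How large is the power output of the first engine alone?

Ẇ₁ ≈ 24.71 MW

T_H = 161 °C → 161 + 273.15 = 434.15 K.
T_C = 32 °C → 32 + 273.15 = 305.15 K.
T_m = 87 °C → 87 + 273.15 = 360.15 K.
First-stage efficiency η₁ = 1 − T_m/T_H = 1 − 360.15/434.15 = 0.1704.
W₁ = η₁·Q_H = 0.1704 × 145 = 24.71 MW.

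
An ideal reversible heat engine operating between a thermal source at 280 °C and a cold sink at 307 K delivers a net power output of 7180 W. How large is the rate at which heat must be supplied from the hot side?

Q̇_H ≈ 16100 W

T_H = 280 °C → 280 + 273.15 = 553.15 K.
Since the cycle is reversible, η = 1 − T_C/T_H = 1 − 307.00/553.15 = 0.4450.
Q_H = W/η = 7180/0.4450 = 16100 W.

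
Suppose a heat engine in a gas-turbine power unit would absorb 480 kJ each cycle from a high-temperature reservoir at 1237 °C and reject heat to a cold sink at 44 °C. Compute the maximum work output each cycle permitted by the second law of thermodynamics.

T_H = 1237 °C → 1237 + 273.15 = 1510.15 K.
T_C = 44 °C → 44 + 273.15 = 317.15 K.
The second-law ceiling is the Carnot efficiency, η_max = 1 − T_C/T_H = 1 − 317.15/1510.15 = 0.7900.
W_max = η_max · Q_H = 0.7900 × 480 = 379 kJ.

W_max ≈ 379 kJ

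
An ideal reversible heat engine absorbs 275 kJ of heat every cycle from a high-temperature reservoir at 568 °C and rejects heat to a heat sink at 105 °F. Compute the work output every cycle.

T_H = 568 °C → 568 + 273.15 = 841.15 K.
T_C = 105 °F → (105 − 32) × 5/9 = 40.56 °C = 313.71 K.
Since the cycle is reversible, η = 1 − T_C/T_H = 1 − 313.71/841.15 = 0.6271.
W = η·Q_H = 0.6271 × 275 = 172 kJ.

W ≈ 172 kJ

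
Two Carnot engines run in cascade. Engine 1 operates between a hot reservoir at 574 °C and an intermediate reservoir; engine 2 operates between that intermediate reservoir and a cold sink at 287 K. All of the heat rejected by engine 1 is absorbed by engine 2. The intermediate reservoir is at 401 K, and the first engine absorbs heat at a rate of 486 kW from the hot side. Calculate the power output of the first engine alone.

T_H = 574 °C → 574 + 273.15 = 847.15 K.
First-stage efficiency η₁ = 1 − T_m/T_H = 1 − 401.00/847.15 = 0.5266.
W₁ = η₁·Q_H = 0.5266 × 486 = 256 kW.

Ẇ₁ ≈ 256 kW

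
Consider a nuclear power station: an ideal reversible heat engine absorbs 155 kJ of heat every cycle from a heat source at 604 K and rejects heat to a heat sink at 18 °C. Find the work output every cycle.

W ≈ 80.28 kJ

T_C = 18 °C → 18 + 273.15 = 291.15 K.
The Carnot efficiency is η = 1 − T_C/T_H = 1 − 291.15/604.00 = 0.5180.
W = η·Q_H = 0.5180 × 155 = 80.28 kJ.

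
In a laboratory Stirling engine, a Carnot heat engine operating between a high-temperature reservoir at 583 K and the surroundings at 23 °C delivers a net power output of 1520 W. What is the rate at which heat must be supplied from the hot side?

T_C = 23 °C → 23 + 273.15 = 296.15 K.
Carnot efficiency: η = 1 − T_C/T_H = 1 − 296.15/583.00 = 0.4920.
Q_H = W/η = 1520/0.4920 = 3090 W.

Q̇_H ≈ 3090 W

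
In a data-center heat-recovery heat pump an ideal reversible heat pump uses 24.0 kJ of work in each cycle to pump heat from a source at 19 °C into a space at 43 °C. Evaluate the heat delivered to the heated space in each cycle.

T_H = 43 °C → 43 + 273.15 = 316.15 K.
T_C = 19 °C → 19 + 273.15 = 292.15 K.
For a reversible heat pump, COP_HP = T_H/(T_H − T_C) = 316.15/24.00 = 13.1729.
Q_H = COP_HP · W = 13.1729 × 24.0 = 316 kJ.

Q_H ≈ 316 kJ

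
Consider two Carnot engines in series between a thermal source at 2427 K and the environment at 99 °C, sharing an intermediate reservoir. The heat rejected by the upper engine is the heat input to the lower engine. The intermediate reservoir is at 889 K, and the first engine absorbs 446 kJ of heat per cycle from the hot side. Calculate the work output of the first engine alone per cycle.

W₁ ≈ 282.6 kJ

T_C = 99 °C → 99 + 273.15 = 372.15 K.
First-stage efficiency η₁ = 1 − T_m/T_H = 1 − 889.00/2427.00 = 0.6337.
W₁ = η₁·Q_H = 0.6337 × 446 = 282.6 kJ.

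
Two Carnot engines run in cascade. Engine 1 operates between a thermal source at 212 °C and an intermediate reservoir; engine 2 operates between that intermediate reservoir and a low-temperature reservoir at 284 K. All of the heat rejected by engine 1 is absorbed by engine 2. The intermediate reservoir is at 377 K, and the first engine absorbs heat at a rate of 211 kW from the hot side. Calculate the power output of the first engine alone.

Ẇ₁ ≈ 47.0 kW

T_H = 212 °C → 212 + 273.15 = 485.15 K.
First-stage efficiency η₁ = 1 − T_m/T_H = 1 − 377.00/485.15 = 0.2229.
W₁ = η₁·Q_H = 0.2229 × 211 = 47.0 kW.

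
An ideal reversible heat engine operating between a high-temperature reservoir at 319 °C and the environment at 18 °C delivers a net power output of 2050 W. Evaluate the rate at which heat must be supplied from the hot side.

Q̇_H ≈ 4030 W

T_H = 319 °C → 319 + 273.15 = 592.15 K.
T_C = 18 °C → 18 + 273.15 = 291.15 K.
The Carnot efficiency is η = 1 − T_C/T_H = 1 − 291.15/592.15 = 0.5083.
Q_H = W/η = 2050/0.5083 = 4030 W.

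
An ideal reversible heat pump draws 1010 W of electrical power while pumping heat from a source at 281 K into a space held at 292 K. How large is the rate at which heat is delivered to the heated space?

Q̇_H ≈ 26800 W

The Carnot heat-pump COP is COP_HP = T_H/(T_H − T_C) = 292.00/11.00 = 26.5455.
Q_H = COP_HP · W = 26.5455 × 1010 = 26800 W.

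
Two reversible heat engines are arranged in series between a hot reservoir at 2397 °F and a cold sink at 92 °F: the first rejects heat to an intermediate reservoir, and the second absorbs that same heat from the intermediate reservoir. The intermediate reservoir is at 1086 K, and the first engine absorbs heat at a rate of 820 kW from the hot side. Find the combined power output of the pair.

Ẇ_total ≈ 662 kW

T_H = 2397 °F → (2397 − 32) × 5/9 = 1313.89 °C = 1587.04 K.
T_C = 92 °F → (92 − 32) × 5/9 = 33.33 °C = 306.48 K.
Two reversible stages in series are equivalent to a single Carnot engine between T_H and T_C, so η_total = 1 − T_C/T_H = 1 − 306.48/1587.04 = 0.8069.
W_total = η_total · Q_H = 0.8069 × 820 = 662 kW.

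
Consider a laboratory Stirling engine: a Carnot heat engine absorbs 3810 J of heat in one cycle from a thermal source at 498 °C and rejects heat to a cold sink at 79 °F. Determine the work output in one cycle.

W ≈ 2330 J

T_H = 498 °C → 498 + 273.15 = 771.15 K.
T_C = 79 °F → (79 − 32) × 5/9 = 26.11 °C = 299.26 K.
For a reversible engine, η = 1 − T_C/T_H = 1 − 299.26/771.15 = 0.6119.
W = η·Q_H = 0.6119 × 3810 = 2330 J.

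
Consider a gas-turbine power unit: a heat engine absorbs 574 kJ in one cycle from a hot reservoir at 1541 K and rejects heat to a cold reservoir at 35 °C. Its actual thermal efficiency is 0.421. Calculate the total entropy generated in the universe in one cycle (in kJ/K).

ΔS_univ ≈ 0.706 kJ/K

T_C = 35 °C → 35 + 273.15 = 308.15 K.
W = η·Q_H = 0.421 × 574 = 241.7 kJ, so Q_C = Q_H − W = 332.3 kJ.
The hot reservoir loses entropy Q_H/T_H = 574/1541.00 = 0.3725 kJ/K; the cold reservoir gains Q_C/T_C = 332.3/308.15 = 1.079 kJ/K.
ΔS_univ = −Q_H/T_H + Q_C/T_C = 0.706 kJ/K (> 0, since η = 0.421 < η_Carnot = 0.800).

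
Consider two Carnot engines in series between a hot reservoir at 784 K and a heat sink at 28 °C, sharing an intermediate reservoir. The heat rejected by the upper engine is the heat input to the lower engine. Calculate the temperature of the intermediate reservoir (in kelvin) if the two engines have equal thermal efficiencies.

T_C = 28 °C → 28 + 273.15 = 301.15 K.
Equal efficiencies require 1 − T_m/T_H = 1 − T_C/T_m, i.e. T_m/T_H = T_C/T_m, so T_m = √(T_H·T_C) = √(784.00 × 301.15) = 486 K.

T_m ≈ 486 K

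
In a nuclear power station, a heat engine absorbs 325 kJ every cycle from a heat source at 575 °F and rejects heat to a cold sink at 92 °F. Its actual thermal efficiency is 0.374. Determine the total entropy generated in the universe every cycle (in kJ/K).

T_H = 575 °F → (575 − 32) × 5/9 = 301.67 °C = 574.82 K.
T_C = 92 °F → (92 − 32) × 5/9 = 33.33 °C = 306.48 K.
W = η·Q_H = 0.374 × 325 = 121.5 kJ, so Q_C = Q_H − W = 203.4 kJ.
Reservoir entropy changes: ΔS_H = −Q_H/T_H = −325/574.82 = -0.5654 kJ/K and ΔS_C = +Q_C/T_C = 203.4/306.48 = 0.6638 kJ/K.
ΔS_univ = −Q_H/T_H + Q_C/T_C = 0.0984 kJ/K (> 0, since η = 0.374 < η_Carnot = 0.467).

ΔS_univ ≈ 0.0984 kJ/K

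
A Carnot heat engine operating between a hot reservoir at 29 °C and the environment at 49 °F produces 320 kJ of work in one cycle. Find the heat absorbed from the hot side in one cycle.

T_H = 29 °C → 29 + 273.15 = 302.15 K.
T_C = 49 °F → (49 − 32) × 5/9 = 9.44 °C = 282.59 K.
The Carnot efficiency is η = 1 − T_C/T_H = 1 − 282.59/302.15 = 0.0647.
Q_H = W/η = 320/0.0647 = 4940 kJ.

Q_H ≈ 4940 kJ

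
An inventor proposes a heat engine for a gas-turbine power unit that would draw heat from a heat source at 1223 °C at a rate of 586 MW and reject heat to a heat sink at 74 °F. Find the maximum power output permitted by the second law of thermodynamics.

T_H = 1223 °C → 1223 + 273.15 = 1496.15 K.
T_C = 74 °F → (74 − 32) × 5/9 = 23.33 °C = 296.48 K.
The upper bound on efficiency is η_max = 1 − T_C/T_H = 1 − 296.48/1496.15 = 0.8018.
W_max = η_max · Q_H = 0.8018 × 586 = 470 MW.

Ẇ_max ≈ 470 MW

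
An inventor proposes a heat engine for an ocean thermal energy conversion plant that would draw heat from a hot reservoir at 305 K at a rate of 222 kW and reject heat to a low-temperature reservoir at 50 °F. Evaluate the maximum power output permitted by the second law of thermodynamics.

T_C = 50 °F → (50 − 32) × 5/9 = 10.00 °C = 283.15 K.
By the Carnot theorem, η_max = 1 − T_C/T_H = 1 − 283.15/305.00 = 0.0716.
W_max = η_max · Q_H = 0.0716 × 222 = 15.9 kW.

Ẇ_max ≈ 15.9 kW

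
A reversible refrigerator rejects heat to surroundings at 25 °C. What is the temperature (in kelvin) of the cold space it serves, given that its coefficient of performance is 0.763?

T_H = 25 °C → 25 + 273.15 = 298.15 K.
COP_R = T_C/(T_H − T_C) ⇒ T_C = T_H·COP_R/(1 + COP_R) = 298.15 × 0.763/(1 + 0.763) = 129 K.

T_C ≈ 129 K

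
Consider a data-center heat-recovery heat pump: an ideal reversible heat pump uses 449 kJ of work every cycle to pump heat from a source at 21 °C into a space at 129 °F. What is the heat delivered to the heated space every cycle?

T_H = 129 °F → (129 − 32) × 5/9 = 53.89 °C = 327.04 K.
T_C = 21 °C → 21 + 273.15 = 294.15 K.
COP_HP = T_H/(T_H − T_C) = 327.04/32.89 = 9.9437.
Q_H = COP_HP · W = 9.9437 × 449 = 4460 kJ.

Q_H ≈ 4460 kJ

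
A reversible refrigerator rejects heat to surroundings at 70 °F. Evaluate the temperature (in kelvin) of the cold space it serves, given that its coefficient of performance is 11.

T_C ≈ 269.7 K

T_H = 70 °F → (70 − 32) × 5/9 = 21.11 °C = 294.26 K.
COP_R = T_C/(T_H − T_C) ⇒ T_C = T_H·COP_R/(1 + COP_R) = 294.26 × 11/(1 + 11) = 269.7 K.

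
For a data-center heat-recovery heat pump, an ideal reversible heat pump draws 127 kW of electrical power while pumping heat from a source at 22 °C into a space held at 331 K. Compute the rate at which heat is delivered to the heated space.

Q̇_H ≈ 1170 kW

T_C = 22 °C → 22 + 273.15 = 295.15 K.
COP_HP = T_H/(T_H − T_C) = 331.00/35.85 = 9.2329.
Q_H = COP_HP · W = 9.2329 × 127 = 1170 kW.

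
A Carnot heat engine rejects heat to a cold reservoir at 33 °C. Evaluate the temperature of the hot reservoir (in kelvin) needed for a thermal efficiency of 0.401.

T_C = 33 °C → 33 + 273.15 = 306.15 K.
From η = 1 − T_C/T_H, solving for T_H gives T_H = T_C/(1 − η) = 306.15/(1 − 0.401) = 511 K.

T_H ≈ 511 K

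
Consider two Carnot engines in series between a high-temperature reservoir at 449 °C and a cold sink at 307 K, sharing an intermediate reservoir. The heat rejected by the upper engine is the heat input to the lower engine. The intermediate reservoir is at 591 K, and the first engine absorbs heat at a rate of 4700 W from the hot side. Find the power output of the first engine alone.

T_H = 449 °C → 449 + 273.15 = 722.15 K.
First-stage efficiency η₁ = 1 − T_m/T_H = 1 − 591.00/722.15 = 0.1816.
W₁ = η₁·Q_H = 0.1816 × 4700 = 853.6 W.

Ẇ₁ ≈ 853.6 W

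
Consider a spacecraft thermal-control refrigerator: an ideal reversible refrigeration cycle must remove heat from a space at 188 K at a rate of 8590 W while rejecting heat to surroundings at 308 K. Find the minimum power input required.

Ẇ_in ≈ 5480 W

The reversible coefficient of performance is COP_R = T_C/(T_H − T_C) = 188.00/120.00 = 1.5667.
W = Q_C/COP_R = 8590/1.5667 = 5480 W.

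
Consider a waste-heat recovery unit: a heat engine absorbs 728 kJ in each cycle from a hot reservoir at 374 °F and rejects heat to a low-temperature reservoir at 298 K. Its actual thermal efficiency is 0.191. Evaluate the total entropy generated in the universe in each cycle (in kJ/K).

T_H = 374 °F → (374 − 32) × 5/9 = 190.00 °C = 463.15 K.
W = η·Q_H = 0.191 × 728 = 139.0 kJ, so Q_C = Q_H − W = 589.0 kJ.
The hot reservoir loses entropy Q_H/T_H = 728/463.15 = 1.572 kJ/K; the cold reservoir gains Q_C/T_C = 589.0/298.00 = 1.976 kJ/K.
ΔS_univ = −Q_H/T_H + Q_C/T_C = 0.405 kJ/K (> 0, since η = 0.191 < η_Carnot = 0.357).

ΔS_univ ≈ 0.405 kJ/K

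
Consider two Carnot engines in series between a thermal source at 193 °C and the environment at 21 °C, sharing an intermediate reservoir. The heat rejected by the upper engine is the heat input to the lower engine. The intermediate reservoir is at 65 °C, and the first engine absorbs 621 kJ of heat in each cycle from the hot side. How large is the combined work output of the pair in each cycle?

W_total ≈ 229 kJ

T_H = 193 °C → 193 + 273.15 = 466.15 K.
T_C = 21 °C → 21 + 273.15 = 294.15 K.
Two reversible stages in series are equivalent to a single Carnot engine between T_H and T_C, so η_total = 1 − T_C/T_H = 1 − 294.15/466.15 = 0.3690.
W_total = η_total · Q_H = 0.3690 × 621 = 229 kJ.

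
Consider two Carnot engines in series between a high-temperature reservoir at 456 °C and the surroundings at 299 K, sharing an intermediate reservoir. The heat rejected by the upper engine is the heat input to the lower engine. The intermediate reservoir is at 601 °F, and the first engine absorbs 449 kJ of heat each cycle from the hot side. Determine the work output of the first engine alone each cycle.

W₁ ≈ 86.1 kJ

T_H = 456 °C → 456 + 273.15 = 729.15 K.
T_m = 601 °F → (601 − 32) × 5/9 = 316.11 °C = 589.26 K.
First-stage efficiency η₁ = 1 − T_m/T_H = 1 − 589.26/729.15 = 0.1919.
W₁ = η₁·Q_H = 0.1919 × 449 = 86.1 kJ.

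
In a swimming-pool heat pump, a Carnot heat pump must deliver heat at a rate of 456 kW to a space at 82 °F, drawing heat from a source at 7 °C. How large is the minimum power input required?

Ẇ_in ≈ 31.5 kW

T_H = 82 °F → (82 − 32) × 5/9 = 27.78 °C = 300.93 K.
T_C = 7 °C → 7 + 273.15 = 280.15 K.
The Carnot heat-pump COP is COP_HP = T_H/(T_H − T_C) = 300.93/20.78 = 14.4832.
W = Q_H/COP_HP = 456/14.4832 = 31.5 kW.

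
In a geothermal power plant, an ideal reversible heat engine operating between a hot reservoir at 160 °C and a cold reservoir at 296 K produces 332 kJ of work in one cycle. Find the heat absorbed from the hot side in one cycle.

Q_H ≈ 1050 kJ

T_H = 160 °C → 160 + 273.15 = 433.15 K.
η_rev = 1 − T_C/T_H = 1 − 296.00/433.15 = 0.3166.
Q_H = W/η = 332/0.3166 = 1050 kJ.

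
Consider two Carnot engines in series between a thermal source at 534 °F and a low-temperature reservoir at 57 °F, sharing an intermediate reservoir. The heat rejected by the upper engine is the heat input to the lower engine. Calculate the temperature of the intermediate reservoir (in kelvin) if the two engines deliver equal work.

T_m ≈ 420 K

T_H = 534 °F → (534 − 32) × 5/9 = 278.89 °C = 552.04 K.
T_C = 57 °F → (57 − 32) × 5/9 = 13.89 °C = 287.04 K.
For reversible stages Q_m = Q_H·(T_m/T_H). Setting W₁ = Q_H(1 − T_m/T_H) equal to W₂ = Q_m(1 − T_C/T_m) = Q_H·(T_m − T_C)/T_H gives T_H − T_m = T_m − T_C, so T_m = (T_H + T_C)/2 = (552.04 + 287.04)/2 = 420 K.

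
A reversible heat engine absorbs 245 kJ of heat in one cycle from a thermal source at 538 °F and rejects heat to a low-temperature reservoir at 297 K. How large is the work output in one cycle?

W ≈ 114 kJ

T_H = 538 °F → (538 − 32) × 5/9 = 281.11 °C = 554.26 K.
For a reversible engine, η = 1 − T_C/T_H = 1 − 297.00/554.26 = 0.4642.
W = η·Q_H = 0.4642 × 245 = 114 kJ.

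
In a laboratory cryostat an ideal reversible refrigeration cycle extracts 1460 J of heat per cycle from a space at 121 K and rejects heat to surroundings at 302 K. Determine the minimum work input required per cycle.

W_in ≈ 2180 J

COP_R = T_C/(T_H − T_C) = 121.00/181.00 = 0.6685.
W = Q_C/COP_R = 1460/0.6685 = 2180 J.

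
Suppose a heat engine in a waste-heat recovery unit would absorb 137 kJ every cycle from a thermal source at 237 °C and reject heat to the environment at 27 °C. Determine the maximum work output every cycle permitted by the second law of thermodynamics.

W_max ≈ 56.40 kJ

T_H = 237 °C → 237 + 273.15 = 510.15 K.
T_C = 27 °C → 27 + 273.15 = 300.15 K.
By the Carnot theorem, η_max = 1 − T_C/T_H = 1 − 300.15/510.15 = 0.4116.
W_max = η_max · Q_H = 0.4116 × 137 = 56.40 kJ.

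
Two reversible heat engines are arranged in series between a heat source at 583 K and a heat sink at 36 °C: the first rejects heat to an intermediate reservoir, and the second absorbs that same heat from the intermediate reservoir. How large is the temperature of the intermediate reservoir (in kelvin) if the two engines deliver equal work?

T_C = 36 °C → 36 + 273.15 = 309.15 K.
For reversible stages Q_m = Q_H·(T_m/T_H). Setting W₁ = Q_H(1 − T_m/T_H) equal to W₂ = Q_m(1 − T_C/T_m) = Q_H·(T_m − T_C)/T_H gives T_H − T_m = T_m − T_C, so T_m = (T_H + T_C)/2 = (583.00 + 309.15)/2 = 446 K.

T_m ≈ 446 K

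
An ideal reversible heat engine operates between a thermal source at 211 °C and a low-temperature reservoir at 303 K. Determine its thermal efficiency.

η ≈ 0.374

T_H = 211 °C → 211 + 273.15 = 484.15 K.
Since the cycle is reversible, η = 1 − T_C/T_H = 1 − 303.00/484.15 = 0.374.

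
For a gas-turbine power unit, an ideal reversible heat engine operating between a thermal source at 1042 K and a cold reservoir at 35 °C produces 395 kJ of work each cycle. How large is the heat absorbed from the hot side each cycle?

T_C = 35 °C → 35 + 273.15 = 308.15 K.
Carnot efficiency: η = 1 − T_C/T_H = 1 − 308.15/1042.00 = 0.7043.
Q_H = W/η = 395/0.7043 = 561 kJ.

Q_H ≈ 561 kJ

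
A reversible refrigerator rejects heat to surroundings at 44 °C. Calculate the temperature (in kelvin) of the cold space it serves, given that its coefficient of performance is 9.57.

T_H = 44 °C → 44 + 273.15 = 317.15 K.
COP_R = T_C/(T_H − T_C) ⇒ T_C = T_H·COP_R/(1 + COP_R) = 317.15 × 9.57/(1 + 9.57) = 287.1 K.

T_C ≈ 287.1 K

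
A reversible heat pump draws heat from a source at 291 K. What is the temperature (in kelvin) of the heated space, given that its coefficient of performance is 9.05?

T_H ≈ 327.1 K

COP_HP = T_H/(T_H − T_C) ⇒ T_H = T_C·COP_HP/(COP_HP − 1) = 291.00 × 9.05/(9.05 − 1) = 327.1 K.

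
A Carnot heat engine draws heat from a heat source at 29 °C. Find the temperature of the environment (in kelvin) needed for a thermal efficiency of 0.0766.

T_C ≈ 279 K

T_H = 29 °C → 29 + 273.15 = 302.15 K.
From η = 1 − T_C/T_H, T_C = T_H·(1 − η) = 302.15 × (1 − 0.0766) = 279 K.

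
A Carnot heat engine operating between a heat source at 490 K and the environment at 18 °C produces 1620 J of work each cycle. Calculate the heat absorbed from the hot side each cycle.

Q_H ≈ 3992 J

T_C = 18 °C → 18 + 273.15 = 291.15 K.
The Carnot efficiency is η = 1 − T_C/T_H = 1 − 291.15/490.00 = 0.4058.
Q_H = W/η = 1620/0.4058 = 3992 J.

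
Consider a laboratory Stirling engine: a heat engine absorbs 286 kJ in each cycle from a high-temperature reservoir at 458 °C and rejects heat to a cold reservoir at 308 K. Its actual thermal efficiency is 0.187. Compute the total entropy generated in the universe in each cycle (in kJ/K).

T_H = 458 °C → 458 + 273.15 = 731.15 K.
W = η·Q_H = 0.187 × 286 = 53.48 kJ, so Q_C = Q_H − W = 232.5 kJ.
Reservoir entropy changes: ΔS_H = −Q_H/T_H = −286/731.15 = -0.3912 kJ/K and ΔS_C = +Q_C/T_C = 232.5/308.00 = 0.7549 kJ/K.
ΔS_univ = −Q_H/T_H + Q_C/T_C = 0.3638 kJ/K (> 0, since η = 0.187 < η_Carnot = 0.579).

ΔS_univ ≈ 0.3638 kJ/K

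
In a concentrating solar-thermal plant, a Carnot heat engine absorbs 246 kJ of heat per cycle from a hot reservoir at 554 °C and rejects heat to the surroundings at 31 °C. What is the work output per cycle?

W ≈ 156 kJ

T_H = 554 °C → 554 + 273.15 = 827.15 K.
T_C = 31 °C → 31 + 273.15 = 304.15 K.
Since the cycle is reversible, η = 1 − T_C/T_H = 1 − 304.15/827.15 = 0.6323.
W = η·Q_H = 0.6323 × 246 = 156 kJ.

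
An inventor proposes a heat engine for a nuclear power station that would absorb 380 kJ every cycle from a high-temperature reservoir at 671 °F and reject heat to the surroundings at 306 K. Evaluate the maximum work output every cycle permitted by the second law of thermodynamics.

T_H = 671 °F → (671 − 32) × 5/9 = 355.00 °C = 628.15 K.
No engine can exceed the Carnot limit: η_max = 1 − T_C/T_H = 1 − 306.00/628.15 = 0.5129.
W_max = η_max · Q_H = 0.5129 × 380 = 194.9 kJ.

W_max ≈ 194.9 kJ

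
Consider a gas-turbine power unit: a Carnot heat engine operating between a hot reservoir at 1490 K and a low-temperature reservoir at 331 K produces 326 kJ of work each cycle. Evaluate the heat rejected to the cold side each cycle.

Q_C ≈ 93.1 kJ

Since the cycle is reversible, η = 1 − T_C/T_H = 1 − 331.00/1490.00 = 0.7779.
Since Q_C/Q_H = T_C/T_H and Q_H = W/η, Q_C = W·T_C/(T_H − T_C) = 326 × 331.00/1159.00 = 93.1 kJ.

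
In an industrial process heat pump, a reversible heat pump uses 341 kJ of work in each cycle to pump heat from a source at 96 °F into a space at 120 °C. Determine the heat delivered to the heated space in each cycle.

Q_H ≈ 1588 kJ

T_H = 120 °C → 120 + 273.15 = 393.15 K.
T_C = 96 °F → (96 − 32) × 5/9 = 35.56 °C = 308.71 K.
The Carnot heat-pump COP is COP_HP = T_H/(T_H − T_C) = 393.15/84.44 = 4.6557.
Q_H = COP_HP · W = 4.6557 × 341 = 1588 kJ.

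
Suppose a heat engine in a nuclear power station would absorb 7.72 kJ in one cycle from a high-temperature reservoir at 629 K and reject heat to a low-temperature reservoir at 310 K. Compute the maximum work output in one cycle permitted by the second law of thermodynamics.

W_max ≈ 3.92 kJ

The second-law ceiling is the Carnot efficiency, η_max = 1 − T_C/T_H = 1 − 310.00/629.00 = 0.5072.
W_max = η_max · Q_H = 0.5072 × 7.72 = 3.92 kJ.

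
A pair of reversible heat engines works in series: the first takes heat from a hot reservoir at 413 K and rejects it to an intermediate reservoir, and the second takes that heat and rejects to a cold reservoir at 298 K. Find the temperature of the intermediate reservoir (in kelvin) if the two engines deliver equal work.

For reversible stages Q_m = Q_H·(T_m/T_H). Setting W₁ = Q_H(1 − T_m/T_H) equal to W₂ = Q_m(1 − T_C/T_m) = Q_H·(T_m − T_C)/T_H gives T_H − T_m = T_m − T_C, so T_m = (T_H + T_C)/2 = (413.00 + 298.00)/2 = 355.5 K.

T_m ≈ 355.5 K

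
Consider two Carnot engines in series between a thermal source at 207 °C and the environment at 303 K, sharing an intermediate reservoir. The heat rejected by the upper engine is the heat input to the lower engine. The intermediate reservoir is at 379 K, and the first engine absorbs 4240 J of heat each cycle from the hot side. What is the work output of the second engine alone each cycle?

T_H = 207 °C → 207 + 273.15 = 480.15 K.
Heat entering the second stage: Q_m = Q_H·(T_m/T_H) = 4240 × 379.00/480.15 = 3347 J.
Second-stage efficiency η₂ = 1 − T_C/T_m = 1 − 303.00/379.00 = 0.2005, so W₂ = η₂·Q_m = 671.1 J.

W₂ ≈ 671.1 J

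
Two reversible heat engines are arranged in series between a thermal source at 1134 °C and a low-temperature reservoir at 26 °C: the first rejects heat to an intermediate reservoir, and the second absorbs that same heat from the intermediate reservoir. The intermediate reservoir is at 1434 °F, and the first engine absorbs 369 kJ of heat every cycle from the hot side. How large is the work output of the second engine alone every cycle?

T_H = 1134 °C → 1134 + 273.15 = 1407.15 K.
T_C = 26 °C → 26 + 273.15 = 299.15 K.
T_m = 1434 °F → (1434 − 32) × 5/9 = 778.89 °C = 1052.04 K.
Heat entering the second stage: Q_m = Q_H·(T_m/T_H) = 369 × 1052.04/1407.15 = 275.9 kJ.
Second-stage efficiency η₂ = 1 − T_C/T_m = 1 − 299.15/1052.04 = 0.7156, so W₂ = η₂·Q_m = 197.4 kJ.

W₂ ≈ 197.4 kJ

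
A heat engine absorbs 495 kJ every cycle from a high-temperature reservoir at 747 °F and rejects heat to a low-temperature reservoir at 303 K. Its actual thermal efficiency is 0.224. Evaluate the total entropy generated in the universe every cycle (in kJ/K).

ΔS_univ ≈ 0.529 kJ/K

T_H = 747 °F → (747 − 32) × 5/9 = 397.22 °C = 670.37 K.
W = η·Q_H = 0.224 × 495 = 110.9 kJ, so Q_C = Q_H − W = 384.1 kJ.
The hot reservoir loses entropy Q_H/T_H = 495/670.37 = 0.7384 kJ/K; the cold reservoir gains Q_C/T_C = 384.1/303.00 = 1.268 kJ/K.
ΔS_univ = −Q_H/T_H + Q_C/T_C = 0.529 kJ/K (> 0, since η = 0.224 < η_Carnot = 0.548).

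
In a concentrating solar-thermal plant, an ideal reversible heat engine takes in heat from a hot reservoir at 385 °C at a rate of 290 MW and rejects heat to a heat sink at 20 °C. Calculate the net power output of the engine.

T_H = 385 °C → 385 + 273.15 = 658.15 K.
T_C = 20 °C → 20 + 273.15 = 293.15 K.
Carnot efficiency: η = 1 − T_C/T_H = 1 − 293.15/658.15 = 0.5546.
W = η·Q_H = 0.5546 × 290 = 160.8 MW.

Ẇ ≈ 160.8 MW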